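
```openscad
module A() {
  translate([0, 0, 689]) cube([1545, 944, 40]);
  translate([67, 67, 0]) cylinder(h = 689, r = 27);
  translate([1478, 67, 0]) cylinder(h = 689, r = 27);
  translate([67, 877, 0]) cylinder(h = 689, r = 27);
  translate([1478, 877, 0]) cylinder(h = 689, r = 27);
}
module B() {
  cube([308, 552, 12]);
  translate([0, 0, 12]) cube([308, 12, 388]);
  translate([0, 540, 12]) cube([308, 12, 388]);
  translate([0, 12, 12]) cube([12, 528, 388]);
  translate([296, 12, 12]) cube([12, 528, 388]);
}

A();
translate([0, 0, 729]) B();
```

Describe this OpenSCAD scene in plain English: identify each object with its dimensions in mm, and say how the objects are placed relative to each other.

A is a rectangular dining table. The top is 1545×944×40 mm with its upper surface at z = 729 mm. It stands on four round legs of 54 mm diameter, each leg's bounding box inset 40 mm from the nearest pair of top edges, running from the floor to the underside of the top.

B is an open-topped rectangular box: outside dimensions 308×552×400 mm, with a uniform wall and base thickness of 12 mm. The base is a full 308×552 slab on the floor; four walls sit on top of the base. The front and back walls (the −y and +y sides) span the full width; the two side walls fit between them.

The open box is on top of the table.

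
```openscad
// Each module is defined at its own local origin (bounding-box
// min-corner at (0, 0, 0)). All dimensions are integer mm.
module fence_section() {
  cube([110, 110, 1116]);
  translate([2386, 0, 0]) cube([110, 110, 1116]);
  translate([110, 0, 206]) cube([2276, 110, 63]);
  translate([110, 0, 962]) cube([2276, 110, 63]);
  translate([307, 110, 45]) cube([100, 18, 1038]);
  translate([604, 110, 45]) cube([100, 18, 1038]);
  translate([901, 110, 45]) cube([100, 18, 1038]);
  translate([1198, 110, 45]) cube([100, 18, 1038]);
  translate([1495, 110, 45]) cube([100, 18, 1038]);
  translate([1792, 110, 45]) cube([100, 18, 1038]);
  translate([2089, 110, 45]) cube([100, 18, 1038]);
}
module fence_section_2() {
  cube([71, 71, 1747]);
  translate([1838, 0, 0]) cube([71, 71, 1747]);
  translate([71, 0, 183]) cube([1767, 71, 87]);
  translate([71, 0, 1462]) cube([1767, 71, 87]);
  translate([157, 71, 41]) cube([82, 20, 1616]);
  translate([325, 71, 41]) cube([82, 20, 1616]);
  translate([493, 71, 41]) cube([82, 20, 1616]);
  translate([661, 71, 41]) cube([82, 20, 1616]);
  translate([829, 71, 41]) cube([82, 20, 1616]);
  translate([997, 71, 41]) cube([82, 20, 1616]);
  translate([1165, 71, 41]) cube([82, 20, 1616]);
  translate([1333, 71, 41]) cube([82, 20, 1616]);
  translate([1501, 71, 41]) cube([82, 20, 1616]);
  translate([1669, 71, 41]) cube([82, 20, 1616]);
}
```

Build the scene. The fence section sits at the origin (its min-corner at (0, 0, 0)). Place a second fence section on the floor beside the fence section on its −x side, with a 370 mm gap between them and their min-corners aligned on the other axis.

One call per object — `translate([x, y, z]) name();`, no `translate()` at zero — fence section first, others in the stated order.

fence_section();
translate([-2279, 0, 0]) fence_section_2();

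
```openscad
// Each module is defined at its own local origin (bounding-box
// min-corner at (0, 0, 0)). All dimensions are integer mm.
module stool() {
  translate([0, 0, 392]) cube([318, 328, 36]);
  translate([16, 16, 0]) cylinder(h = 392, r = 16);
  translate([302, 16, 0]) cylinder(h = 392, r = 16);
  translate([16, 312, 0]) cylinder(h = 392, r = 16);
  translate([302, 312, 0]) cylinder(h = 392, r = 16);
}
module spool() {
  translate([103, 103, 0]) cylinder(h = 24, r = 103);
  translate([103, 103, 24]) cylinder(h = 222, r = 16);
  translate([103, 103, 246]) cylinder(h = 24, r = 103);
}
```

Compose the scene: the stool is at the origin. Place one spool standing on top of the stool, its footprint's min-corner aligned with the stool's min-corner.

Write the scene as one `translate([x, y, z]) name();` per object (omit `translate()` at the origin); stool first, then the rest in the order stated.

stool();
translate([0, 0, 428]) spool();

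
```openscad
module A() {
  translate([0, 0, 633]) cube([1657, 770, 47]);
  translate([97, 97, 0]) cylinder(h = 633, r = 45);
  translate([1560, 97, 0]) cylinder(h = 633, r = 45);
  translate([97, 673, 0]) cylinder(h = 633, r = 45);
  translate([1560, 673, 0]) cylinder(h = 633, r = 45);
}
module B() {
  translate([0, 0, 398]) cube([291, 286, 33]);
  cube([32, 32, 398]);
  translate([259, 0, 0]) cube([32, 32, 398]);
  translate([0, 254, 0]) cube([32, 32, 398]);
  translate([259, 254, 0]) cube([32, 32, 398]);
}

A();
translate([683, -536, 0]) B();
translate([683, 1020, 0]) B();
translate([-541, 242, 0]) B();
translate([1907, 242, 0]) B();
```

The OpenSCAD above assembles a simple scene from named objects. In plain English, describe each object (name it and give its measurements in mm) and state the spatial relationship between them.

A is a table: top 1657 mm (x) × 770 mm (y), 47 mm thick, upper face at z = 680 mm, on four round legs of 90 mm diameter, each leg's bounding box inset 52 mm from the nearest pair of top edges, running from z = 0 to the bottom of the top.

B is a four-legged stool. The seat is a 291×286×33 mm slab whose top surface is at z = 431 mm; four square legs, each 32×32 mm in cross-section, run from the floor (z = 0) to the underside of the seat, each flush with a corner of the seat.

Four stools sit around the table at the −y, +y, −x, +x sides.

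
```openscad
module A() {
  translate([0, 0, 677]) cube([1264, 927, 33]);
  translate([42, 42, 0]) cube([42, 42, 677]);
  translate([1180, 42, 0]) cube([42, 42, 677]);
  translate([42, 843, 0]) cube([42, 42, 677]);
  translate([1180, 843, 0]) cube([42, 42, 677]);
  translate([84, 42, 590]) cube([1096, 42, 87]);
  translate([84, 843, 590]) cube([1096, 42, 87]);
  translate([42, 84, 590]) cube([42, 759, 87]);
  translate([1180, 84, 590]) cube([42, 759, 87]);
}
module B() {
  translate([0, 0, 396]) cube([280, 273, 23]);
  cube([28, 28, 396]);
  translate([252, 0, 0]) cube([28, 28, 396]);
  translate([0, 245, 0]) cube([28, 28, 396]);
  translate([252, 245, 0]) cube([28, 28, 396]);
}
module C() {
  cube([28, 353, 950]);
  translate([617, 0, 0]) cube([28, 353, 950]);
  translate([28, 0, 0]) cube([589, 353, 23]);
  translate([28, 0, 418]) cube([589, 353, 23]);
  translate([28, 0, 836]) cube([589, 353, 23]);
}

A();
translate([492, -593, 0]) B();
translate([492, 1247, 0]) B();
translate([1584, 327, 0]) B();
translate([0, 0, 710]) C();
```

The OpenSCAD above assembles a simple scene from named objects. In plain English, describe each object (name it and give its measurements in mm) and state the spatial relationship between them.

A is a rectangular dining table. The top is 1264×927×33 mm with its upper surface at z = 710 mm. It stands on four 42×42 mm square legs, each inset 42 mm from the nearest pair of top edges, running from the floor to the underside of the top. Four apron rails, 42 mm thick and 87 mm tall, run between adjacent legs with their top edges flush with the underside of the top and their outer faces flush with the legs' outer faces.

B is a four-legged stool. The seat is 280×273 mm, 23 mm thick, top at z = 419 mm. It stands on four square legs, each 28×28 mm in cross-section, from z = 0 to the seat underside, each flush with a corner of the seat.

C is an open bookshelf. Two side panels, each 28 mm thick, 353 mm deep and 950 mm tall, stand 645 mm apart (outside-to-outside). Between them sit 3 shelves, each 23 mm thick and 353 mm deep, spanning the full gap between the sides. The bottom shelf rests on the floor (its underside at z = 0) and the clear gap between one shelf's top and the next shelf's underside is 395 mm.

Three stools sit around the table at the −y, +y, +x sides. The bookshelf is on top of the table.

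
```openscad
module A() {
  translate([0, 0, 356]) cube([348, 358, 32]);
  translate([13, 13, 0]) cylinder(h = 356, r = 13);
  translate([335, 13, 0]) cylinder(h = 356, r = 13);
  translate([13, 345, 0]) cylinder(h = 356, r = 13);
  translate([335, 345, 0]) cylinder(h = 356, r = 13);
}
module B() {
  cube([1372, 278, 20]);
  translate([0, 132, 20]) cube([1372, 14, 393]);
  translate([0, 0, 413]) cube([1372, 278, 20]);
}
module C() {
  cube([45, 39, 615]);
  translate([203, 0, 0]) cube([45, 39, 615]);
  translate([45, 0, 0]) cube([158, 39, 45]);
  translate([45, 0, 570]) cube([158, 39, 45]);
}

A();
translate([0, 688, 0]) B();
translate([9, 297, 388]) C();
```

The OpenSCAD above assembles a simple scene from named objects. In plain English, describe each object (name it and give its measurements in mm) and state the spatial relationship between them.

A is a four-legged stool. The seat is 348×358 mm, 32 mm thick, top at z = 388 mm. It stands on four round legs, each 26 mm in diameter, from z = 0 to the seat underside, each leg's axis is inset half a diameter from the nearest pair of seat edges (so the leg's bounding box is flush with the corner).

B is an I-beam lying along x, 1372 mm long. Overall section height 433 mm. Two flanges 278 mm wide (y) and 20 mm thick, one on the floor and one at the top; a web 14 mm thick runs between them, centred on the flange width.

C is a rectangular picture frame lying in the x–z plane (depth along y). The opening is 158 mm wide (x) by 525 mm tall (z), surrounded by a border 45 mm wide on all four sides. The frame is 39 mm deep and is made of two full-height vertical stiles with two horizontal rails fitted between them.

The I-beam is on the floor beside the stool on its +y side. The picture frame is on top of the stool.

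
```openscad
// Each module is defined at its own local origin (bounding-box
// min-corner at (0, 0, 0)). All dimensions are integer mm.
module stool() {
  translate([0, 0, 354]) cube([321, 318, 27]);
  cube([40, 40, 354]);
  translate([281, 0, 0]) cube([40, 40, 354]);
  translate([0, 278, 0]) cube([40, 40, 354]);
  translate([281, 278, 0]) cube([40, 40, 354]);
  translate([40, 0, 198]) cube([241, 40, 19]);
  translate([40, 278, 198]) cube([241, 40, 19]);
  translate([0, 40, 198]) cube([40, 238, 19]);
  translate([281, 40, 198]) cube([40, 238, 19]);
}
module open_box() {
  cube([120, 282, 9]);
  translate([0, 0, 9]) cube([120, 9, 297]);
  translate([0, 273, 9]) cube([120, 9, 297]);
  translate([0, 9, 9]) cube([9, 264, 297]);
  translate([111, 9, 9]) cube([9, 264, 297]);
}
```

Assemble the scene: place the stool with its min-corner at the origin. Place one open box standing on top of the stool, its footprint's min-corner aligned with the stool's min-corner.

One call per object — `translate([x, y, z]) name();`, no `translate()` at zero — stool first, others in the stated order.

stool();
translate([0, 0, 381]) open_box();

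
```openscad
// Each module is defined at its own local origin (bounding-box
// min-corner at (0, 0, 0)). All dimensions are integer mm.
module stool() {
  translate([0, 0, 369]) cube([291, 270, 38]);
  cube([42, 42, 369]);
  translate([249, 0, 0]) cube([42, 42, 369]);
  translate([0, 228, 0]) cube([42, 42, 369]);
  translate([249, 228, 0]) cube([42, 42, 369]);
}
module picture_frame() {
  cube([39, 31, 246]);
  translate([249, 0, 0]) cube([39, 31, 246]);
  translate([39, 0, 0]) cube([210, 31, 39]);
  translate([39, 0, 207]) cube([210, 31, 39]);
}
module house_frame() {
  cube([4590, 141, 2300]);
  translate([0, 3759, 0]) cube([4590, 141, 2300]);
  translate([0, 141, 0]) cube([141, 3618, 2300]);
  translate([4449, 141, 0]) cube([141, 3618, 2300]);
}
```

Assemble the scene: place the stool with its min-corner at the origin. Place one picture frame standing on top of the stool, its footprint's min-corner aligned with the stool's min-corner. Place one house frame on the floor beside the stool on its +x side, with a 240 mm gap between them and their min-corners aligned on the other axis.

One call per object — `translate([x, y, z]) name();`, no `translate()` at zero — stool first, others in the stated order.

stool();
translate([0, 0, 407]) picture_frame();
translate([531, 0, 0]) house_frame();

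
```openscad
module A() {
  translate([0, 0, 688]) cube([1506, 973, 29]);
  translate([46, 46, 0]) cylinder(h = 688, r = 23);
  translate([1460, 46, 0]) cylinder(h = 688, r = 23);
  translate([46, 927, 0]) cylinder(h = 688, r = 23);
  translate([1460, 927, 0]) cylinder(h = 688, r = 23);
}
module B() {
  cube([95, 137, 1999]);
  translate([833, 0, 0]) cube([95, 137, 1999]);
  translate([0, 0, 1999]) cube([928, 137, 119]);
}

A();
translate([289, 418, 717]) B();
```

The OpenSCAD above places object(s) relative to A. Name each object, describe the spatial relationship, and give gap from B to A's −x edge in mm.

The door frame's min-x is at 289; the table's min-x is 0; gap = 289 mm.

A is a table. B is a door frame. The door frame is on top of the table, centred. The gap from the door frame to the table's −x edge is 289 mm.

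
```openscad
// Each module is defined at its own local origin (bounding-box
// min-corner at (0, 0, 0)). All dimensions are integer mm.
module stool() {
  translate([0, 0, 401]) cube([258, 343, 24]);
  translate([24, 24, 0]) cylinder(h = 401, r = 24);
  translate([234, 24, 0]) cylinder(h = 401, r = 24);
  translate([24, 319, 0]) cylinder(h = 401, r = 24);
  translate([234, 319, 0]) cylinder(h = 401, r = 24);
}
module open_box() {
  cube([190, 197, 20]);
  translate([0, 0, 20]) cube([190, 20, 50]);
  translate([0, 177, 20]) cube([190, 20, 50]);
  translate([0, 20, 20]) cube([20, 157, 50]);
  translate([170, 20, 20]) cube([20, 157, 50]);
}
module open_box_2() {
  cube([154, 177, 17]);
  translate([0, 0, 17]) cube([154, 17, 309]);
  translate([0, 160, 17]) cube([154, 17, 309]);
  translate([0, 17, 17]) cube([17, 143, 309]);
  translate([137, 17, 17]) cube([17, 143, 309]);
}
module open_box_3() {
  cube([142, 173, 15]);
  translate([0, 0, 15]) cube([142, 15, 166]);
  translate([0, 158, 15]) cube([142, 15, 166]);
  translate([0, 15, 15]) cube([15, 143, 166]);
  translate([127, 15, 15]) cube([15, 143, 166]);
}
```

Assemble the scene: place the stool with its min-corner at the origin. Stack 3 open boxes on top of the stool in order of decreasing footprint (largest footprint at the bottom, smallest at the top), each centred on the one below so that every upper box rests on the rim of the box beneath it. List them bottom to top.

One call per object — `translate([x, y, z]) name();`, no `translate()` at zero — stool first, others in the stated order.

stool();
translate([34, 73, 425]) open_box();
translate([52, 83, 495]) open_box_2();
translate([58, 85, 821]) open_box_3();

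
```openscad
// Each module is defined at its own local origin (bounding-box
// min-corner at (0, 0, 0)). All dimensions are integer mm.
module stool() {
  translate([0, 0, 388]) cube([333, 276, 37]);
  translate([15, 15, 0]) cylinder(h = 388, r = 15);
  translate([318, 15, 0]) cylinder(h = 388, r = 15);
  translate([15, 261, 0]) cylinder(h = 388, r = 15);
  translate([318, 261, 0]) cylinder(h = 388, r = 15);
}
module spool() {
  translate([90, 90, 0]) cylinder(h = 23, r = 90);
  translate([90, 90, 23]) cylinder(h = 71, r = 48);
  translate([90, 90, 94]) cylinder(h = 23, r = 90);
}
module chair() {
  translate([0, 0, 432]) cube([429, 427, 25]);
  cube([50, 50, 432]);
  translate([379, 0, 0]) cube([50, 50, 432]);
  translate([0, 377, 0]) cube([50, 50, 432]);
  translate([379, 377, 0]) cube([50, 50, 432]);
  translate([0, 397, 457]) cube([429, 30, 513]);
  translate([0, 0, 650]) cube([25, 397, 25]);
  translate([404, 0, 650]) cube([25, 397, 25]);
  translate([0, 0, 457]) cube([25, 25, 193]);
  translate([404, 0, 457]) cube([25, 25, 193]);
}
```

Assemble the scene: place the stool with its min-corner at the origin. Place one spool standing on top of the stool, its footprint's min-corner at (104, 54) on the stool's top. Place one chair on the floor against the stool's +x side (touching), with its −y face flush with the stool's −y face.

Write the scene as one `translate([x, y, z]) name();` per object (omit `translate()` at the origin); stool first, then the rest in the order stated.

stool();
translate([104, 54, 425]) spool();
translate([333, 0, 0]) chair();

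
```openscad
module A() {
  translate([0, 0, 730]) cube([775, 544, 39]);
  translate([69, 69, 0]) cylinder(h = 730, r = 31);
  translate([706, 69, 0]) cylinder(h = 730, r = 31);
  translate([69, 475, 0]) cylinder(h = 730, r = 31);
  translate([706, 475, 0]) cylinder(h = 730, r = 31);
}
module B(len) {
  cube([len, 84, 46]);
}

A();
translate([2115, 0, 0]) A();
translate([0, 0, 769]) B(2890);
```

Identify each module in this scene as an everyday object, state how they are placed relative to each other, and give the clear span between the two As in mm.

A is a table. B is a beam. A beam spans the tops of two tables. The clear span between the two tables is 1340 mm.

Second table starts at x = 2115; first ends at x = 775; clear span = 2115 − 775 = 1340 mm.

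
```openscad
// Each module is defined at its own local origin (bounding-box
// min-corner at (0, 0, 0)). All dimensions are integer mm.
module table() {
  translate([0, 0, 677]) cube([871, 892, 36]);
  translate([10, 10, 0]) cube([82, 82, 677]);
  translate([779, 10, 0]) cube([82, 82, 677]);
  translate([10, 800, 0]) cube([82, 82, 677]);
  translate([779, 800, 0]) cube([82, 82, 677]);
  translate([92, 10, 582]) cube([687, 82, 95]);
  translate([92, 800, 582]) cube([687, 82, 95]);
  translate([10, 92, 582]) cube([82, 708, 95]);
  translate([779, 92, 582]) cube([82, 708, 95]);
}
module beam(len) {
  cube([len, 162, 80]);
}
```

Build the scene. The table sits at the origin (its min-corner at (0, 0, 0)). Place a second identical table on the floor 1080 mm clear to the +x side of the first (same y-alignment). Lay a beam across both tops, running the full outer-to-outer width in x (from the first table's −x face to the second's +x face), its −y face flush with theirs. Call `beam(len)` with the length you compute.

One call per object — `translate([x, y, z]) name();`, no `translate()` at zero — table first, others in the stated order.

table();
translate([1951, 0, 0]) table();
translate([0, 0, 713]) beam(2822);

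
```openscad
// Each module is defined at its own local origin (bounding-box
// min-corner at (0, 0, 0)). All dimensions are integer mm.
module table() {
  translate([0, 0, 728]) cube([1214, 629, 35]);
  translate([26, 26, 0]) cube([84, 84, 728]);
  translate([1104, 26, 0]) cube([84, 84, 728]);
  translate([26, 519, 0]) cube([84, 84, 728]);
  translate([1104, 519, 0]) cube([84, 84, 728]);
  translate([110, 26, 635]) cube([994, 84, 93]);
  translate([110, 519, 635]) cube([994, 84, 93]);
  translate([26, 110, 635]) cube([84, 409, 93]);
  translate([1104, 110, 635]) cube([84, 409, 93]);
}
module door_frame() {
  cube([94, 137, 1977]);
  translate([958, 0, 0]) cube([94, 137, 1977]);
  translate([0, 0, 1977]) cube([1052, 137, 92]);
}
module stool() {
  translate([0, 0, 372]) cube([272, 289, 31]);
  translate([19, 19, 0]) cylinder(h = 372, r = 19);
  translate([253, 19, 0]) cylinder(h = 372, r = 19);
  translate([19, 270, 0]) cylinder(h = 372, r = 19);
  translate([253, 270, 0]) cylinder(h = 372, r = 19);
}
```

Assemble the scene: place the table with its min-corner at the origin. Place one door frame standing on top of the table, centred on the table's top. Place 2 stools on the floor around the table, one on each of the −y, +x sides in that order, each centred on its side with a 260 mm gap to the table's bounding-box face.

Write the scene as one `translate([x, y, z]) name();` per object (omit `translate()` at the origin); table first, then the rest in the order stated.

table();
translate([81, 246, 763]) door_frame();
translate([471, -549, 0]) stool();
translate([1474, 170, 0]) stool();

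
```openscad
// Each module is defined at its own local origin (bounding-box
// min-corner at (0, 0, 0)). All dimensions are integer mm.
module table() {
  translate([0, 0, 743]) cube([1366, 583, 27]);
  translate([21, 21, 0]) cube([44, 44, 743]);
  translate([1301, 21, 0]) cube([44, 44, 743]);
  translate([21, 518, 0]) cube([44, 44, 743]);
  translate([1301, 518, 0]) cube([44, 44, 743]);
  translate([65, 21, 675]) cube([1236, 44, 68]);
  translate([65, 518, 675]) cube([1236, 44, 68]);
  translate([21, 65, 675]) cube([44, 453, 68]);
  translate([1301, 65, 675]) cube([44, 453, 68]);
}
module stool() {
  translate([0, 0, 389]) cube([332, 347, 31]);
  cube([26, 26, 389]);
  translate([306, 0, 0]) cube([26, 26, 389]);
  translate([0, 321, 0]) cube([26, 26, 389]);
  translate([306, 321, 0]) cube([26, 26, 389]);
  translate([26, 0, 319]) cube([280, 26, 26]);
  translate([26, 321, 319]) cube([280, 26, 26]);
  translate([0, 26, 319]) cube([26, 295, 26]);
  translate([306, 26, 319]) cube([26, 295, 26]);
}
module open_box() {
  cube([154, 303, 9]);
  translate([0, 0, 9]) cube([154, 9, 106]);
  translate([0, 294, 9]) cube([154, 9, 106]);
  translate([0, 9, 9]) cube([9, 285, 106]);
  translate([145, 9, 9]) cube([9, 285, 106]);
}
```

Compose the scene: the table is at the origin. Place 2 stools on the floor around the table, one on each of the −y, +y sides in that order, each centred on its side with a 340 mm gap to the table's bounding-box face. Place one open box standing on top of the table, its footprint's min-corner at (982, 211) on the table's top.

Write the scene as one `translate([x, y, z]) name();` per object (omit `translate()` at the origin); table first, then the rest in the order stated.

table();
translate([517, -687, 0]) stool();
translate([517, 923, 0]) stool();
translate([982, 211, 770]) open_box();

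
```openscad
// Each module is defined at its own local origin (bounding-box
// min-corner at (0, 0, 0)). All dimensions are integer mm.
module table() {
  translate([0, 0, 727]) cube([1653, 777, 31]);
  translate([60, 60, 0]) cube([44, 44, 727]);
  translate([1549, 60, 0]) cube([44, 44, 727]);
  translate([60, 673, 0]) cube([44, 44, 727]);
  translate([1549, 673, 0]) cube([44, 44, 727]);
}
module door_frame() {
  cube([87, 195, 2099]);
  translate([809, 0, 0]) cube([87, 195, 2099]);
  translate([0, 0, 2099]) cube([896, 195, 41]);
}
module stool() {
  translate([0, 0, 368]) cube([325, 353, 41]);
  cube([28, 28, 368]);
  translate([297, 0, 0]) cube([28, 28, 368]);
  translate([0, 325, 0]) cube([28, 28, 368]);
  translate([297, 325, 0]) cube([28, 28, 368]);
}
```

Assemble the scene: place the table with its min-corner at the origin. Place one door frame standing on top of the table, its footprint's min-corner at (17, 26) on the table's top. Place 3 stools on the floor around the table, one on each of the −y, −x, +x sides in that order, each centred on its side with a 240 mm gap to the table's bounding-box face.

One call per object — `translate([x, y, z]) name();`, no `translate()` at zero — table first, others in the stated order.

table();
translate([17, 26, 758]) door_frame();
translate([664, -593, 0]) stool();
translate([-565, 212, 0]) stool();
translate([1893, 212, 0]) stool();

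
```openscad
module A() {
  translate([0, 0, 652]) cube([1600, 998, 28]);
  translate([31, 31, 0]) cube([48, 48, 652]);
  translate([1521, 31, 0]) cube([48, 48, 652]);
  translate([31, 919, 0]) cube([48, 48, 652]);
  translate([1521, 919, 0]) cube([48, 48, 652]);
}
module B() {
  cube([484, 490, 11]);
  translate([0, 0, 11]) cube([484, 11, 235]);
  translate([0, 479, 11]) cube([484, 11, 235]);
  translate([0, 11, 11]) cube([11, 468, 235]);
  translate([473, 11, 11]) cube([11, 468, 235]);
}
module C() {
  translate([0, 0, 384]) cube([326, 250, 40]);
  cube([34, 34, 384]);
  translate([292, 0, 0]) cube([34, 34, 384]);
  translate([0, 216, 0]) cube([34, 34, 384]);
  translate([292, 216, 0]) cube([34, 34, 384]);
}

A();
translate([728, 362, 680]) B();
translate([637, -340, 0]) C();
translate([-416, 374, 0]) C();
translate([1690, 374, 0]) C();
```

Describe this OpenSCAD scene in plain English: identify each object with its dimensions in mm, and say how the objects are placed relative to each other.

A is a table: top 1600 mm (x) × 998 mm (y), 28 mm thick, upper face at z = 680 mm, on four 48×48 mm square legs, each inset 31 mm from the nearest pair of top edges, running from z = 0 to the bottom of the top.

B is an open storage box with external size 484×490×246 mm and wall thickness 11 mm (the base is also 11 mm thick). The base covers the whole footprint; the four walls stand on the base, with the y-facing walls full-width and the x-facing walls fitting between their inner faces.

C is a four-legged stool. The seat is a 326×250×40 mm slab whose top surface is at z = 424 mm; four square legs, each 34×34 mm in cross-section, run from the floor (z = 0) to the underside of the seat, each flush with a corner of the seat.

The open box is on top of the table. Three stools sit around the table at the −y, −x, +x sides.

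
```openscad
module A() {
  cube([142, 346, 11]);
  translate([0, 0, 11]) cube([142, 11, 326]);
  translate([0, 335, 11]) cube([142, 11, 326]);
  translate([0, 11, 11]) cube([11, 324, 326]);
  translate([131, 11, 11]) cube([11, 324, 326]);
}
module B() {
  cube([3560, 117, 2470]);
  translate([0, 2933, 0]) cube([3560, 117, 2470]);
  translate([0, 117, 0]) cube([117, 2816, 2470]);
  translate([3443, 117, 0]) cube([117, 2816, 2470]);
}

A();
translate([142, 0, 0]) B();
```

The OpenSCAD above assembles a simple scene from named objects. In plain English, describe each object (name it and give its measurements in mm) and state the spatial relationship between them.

A is an open-topped rectangular box: outside dimensions 142×346×337 mm, with a uniform wall and base thickness of 11 mm. The base is a full 142×346 slab on the floor; four walls sit on top of the base. The front and back walls (the −y and +y sides) span the full width; the two side walls fit between them.

B is a box-shaped house frame (walls only): outside footprint 3560×3050 mm, wall height 2470 mm, wall thickness 117 mm. The two y-facing walls run the full x-width; the two x-facing walls fit between the inner faces of the y-facing walls.

The house frame is against the open box's +x side, with their −y faces flush.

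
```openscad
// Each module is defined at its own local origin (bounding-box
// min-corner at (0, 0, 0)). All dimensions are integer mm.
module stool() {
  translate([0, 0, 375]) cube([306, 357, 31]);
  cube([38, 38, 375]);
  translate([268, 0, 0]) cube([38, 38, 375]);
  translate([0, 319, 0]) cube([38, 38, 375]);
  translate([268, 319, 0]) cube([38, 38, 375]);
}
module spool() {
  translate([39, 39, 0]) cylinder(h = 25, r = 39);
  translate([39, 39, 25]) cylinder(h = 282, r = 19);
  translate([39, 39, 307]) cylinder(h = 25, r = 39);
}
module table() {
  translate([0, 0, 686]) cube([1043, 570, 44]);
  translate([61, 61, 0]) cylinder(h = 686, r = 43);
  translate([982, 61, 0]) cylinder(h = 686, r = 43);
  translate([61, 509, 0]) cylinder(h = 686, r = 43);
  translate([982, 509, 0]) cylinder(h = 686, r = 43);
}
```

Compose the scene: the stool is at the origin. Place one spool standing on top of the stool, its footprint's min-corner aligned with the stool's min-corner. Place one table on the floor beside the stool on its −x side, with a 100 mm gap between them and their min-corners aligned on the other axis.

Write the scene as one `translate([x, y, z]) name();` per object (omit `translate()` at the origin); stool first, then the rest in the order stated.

stool();
translate([0, 0, 406]) spool();
translate([-1143, 0, 0]) table();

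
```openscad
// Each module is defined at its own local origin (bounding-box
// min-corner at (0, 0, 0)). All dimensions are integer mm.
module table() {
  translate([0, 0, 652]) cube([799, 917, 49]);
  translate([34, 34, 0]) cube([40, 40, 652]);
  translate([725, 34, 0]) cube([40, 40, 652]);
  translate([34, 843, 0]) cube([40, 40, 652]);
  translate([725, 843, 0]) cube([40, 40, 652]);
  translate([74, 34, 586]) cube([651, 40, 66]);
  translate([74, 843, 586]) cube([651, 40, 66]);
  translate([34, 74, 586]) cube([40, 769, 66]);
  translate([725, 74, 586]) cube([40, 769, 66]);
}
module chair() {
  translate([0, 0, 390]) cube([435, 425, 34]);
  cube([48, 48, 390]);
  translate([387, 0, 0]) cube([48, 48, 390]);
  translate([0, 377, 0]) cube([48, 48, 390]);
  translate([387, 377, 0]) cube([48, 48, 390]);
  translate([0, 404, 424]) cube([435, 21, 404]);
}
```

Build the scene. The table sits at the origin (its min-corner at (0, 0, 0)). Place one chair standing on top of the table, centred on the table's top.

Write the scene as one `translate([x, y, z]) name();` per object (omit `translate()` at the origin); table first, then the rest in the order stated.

table();
translate([182, 246, 701]) chair();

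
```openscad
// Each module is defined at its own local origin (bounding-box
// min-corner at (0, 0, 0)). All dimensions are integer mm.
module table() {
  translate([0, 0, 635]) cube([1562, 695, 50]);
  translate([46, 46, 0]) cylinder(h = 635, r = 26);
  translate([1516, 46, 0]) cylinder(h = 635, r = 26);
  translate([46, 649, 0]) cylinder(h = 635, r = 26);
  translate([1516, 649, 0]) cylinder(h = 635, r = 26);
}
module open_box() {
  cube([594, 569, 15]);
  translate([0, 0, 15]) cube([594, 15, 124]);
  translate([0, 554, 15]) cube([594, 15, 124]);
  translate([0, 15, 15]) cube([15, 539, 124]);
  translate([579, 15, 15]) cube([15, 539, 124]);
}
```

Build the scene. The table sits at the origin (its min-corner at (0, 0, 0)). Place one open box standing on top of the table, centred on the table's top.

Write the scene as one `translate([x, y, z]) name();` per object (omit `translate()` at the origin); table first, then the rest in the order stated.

table();
translate([484, 63, 685]) open_box();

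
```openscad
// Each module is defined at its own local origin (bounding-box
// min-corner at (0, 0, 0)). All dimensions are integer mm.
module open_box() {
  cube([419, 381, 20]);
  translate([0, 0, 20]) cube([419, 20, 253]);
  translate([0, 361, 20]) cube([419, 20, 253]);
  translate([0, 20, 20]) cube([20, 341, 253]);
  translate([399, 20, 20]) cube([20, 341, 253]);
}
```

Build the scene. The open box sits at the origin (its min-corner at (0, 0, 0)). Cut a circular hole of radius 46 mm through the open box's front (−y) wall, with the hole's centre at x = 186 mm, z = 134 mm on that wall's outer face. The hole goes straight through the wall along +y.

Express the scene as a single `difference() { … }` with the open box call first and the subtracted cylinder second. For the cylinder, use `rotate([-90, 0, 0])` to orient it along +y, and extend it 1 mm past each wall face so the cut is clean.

difference() {
  open_box();
  translate([186, -1, 134]) rotate([-90, 0, 0]) cylinder(h = 22, r = 46);
}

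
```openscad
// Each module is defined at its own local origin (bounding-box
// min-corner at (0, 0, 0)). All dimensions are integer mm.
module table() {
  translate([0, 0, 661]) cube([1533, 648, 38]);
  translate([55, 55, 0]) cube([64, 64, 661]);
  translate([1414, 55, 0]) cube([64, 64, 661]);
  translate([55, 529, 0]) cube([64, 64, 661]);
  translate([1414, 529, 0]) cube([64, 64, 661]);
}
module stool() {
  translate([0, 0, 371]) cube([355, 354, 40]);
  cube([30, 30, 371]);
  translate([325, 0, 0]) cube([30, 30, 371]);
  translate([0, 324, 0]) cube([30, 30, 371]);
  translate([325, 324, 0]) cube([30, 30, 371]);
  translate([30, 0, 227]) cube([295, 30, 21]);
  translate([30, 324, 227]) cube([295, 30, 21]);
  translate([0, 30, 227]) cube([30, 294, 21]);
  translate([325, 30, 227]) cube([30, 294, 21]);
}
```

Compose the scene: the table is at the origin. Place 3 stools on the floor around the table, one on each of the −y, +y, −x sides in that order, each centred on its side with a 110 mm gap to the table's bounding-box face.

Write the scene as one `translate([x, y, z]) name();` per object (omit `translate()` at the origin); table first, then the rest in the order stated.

table();
translate([589, -464, 0]) stool();
translate([589, 758, 0]) stool();
translate([-465, 147, 0]) stool();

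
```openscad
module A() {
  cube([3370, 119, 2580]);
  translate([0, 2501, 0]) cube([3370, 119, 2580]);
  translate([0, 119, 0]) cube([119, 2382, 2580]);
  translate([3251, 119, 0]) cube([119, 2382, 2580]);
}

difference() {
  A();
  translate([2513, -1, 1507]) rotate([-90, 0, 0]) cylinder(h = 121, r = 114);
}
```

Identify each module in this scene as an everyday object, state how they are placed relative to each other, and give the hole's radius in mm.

A is a house frame. The house frame has a circular hole through its front wall. The hole's radius is 114 mm.

The subtracted cylinder has r = 114 mm.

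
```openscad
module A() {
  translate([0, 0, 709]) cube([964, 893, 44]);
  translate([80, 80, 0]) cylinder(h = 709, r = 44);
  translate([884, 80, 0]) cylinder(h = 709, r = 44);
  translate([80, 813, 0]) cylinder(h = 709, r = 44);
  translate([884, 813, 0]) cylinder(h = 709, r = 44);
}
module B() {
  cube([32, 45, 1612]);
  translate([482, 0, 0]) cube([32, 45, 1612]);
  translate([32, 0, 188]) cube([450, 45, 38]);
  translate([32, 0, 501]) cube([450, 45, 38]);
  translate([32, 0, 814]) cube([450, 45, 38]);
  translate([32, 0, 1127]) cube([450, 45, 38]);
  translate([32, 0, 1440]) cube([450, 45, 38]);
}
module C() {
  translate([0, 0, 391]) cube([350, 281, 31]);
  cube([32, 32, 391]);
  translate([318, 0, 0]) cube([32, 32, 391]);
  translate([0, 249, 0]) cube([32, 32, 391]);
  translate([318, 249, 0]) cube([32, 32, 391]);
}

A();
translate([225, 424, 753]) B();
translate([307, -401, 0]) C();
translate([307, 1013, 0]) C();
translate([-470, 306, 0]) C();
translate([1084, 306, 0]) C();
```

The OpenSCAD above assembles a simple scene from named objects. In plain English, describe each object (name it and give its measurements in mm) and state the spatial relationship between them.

A is a rectangular dining table. The top is 964×893×44 mm with its upper surface at z = 753 mm. It stands on four round legs of 88 mm diameter, each leg's bounding box inset 36 mm from the nearest pair of top edges, running from the floor to the underside of the top.

B is a straight ladder. Two 32×45 mm vertical rails, 1612 mm tall, stand 514 mm apart (outside-to-outside) with their front faces coplanar on the −y side. 5 rungs, each 45 mm deep and 38 mm tall, span between the inner faces of the rails, front faces flush with the rails. The lowest rung's underside is at z = 188 mm and rungs are spaced 313 mm apart (underside to underside).

C is a four-legged stool. The seat is 350×281 mm, 31 mm thick, top at z = 422 mm. It stands on four square legs, each 32×32 mm in cross-section, from z = 0 to the seat underside, each flush with a corner of the seat.

The ladder is on top of the table, centred. Four stools sit around the table at the −y, +y, −x, +x sides.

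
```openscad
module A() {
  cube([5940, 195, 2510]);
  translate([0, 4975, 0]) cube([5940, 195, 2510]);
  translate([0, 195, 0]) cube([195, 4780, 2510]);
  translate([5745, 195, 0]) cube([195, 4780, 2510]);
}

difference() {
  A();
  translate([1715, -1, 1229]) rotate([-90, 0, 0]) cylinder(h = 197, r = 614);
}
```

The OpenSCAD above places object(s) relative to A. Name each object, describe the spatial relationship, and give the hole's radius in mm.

A is a house frame. The house frame has a circular hole through its front wall. The hole's radius is 614 mm.

The subtracted cylinder has r = 614 mm.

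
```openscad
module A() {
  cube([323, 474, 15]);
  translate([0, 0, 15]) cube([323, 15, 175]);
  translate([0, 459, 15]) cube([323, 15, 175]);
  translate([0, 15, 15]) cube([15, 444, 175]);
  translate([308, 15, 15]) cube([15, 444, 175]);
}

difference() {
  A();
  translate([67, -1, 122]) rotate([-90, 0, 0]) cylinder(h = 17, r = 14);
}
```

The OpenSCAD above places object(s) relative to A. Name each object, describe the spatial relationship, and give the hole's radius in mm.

The subtracted cylinder has r = 14 mm.

A is an open box. The open box has a circular hole through its front wall. The hole's radius is 14 mm.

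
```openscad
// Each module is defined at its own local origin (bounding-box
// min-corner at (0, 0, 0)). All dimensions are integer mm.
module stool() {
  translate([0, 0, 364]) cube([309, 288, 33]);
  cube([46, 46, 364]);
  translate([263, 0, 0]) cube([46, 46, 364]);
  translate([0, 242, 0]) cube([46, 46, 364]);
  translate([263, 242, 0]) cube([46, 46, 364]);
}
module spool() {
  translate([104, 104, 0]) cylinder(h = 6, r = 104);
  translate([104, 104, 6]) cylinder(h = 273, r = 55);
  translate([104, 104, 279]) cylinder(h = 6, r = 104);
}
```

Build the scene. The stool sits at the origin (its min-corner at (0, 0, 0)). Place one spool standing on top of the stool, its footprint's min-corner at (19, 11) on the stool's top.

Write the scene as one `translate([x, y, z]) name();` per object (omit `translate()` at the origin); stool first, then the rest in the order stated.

stool();
translate([19, 11, 397]) spool();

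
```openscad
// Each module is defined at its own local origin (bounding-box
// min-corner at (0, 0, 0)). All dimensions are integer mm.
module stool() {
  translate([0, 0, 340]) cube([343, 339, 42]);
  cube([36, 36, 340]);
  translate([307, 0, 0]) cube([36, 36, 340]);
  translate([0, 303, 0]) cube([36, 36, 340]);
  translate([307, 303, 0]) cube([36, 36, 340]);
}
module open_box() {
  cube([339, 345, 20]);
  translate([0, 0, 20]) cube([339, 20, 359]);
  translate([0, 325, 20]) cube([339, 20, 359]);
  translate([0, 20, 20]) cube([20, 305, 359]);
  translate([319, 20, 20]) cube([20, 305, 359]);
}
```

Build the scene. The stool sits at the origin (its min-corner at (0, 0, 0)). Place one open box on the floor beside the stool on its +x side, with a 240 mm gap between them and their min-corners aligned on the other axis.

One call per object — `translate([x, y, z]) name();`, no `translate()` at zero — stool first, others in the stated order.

stool();
translate([583, 0, 0]) open_box();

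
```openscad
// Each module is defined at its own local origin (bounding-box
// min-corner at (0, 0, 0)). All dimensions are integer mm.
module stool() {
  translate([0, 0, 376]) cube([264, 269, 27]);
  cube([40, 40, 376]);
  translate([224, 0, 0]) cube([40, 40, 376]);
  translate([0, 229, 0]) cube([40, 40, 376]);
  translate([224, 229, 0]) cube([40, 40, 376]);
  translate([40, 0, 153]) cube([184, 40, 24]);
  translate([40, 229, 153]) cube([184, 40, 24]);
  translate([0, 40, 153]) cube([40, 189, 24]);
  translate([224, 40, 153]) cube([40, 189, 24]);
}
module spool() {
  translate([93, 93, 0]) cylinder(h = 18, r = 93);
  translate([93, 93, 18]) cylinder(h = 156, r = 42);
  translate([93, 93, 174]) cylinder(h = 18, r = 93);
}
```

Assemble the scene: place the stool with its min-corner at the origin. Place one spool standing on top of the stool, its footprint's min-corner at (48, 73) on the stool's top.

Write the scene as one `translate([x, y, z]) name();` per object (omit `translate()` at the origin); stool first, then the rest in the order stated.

stool();
translate([48, 73, 403]) spool();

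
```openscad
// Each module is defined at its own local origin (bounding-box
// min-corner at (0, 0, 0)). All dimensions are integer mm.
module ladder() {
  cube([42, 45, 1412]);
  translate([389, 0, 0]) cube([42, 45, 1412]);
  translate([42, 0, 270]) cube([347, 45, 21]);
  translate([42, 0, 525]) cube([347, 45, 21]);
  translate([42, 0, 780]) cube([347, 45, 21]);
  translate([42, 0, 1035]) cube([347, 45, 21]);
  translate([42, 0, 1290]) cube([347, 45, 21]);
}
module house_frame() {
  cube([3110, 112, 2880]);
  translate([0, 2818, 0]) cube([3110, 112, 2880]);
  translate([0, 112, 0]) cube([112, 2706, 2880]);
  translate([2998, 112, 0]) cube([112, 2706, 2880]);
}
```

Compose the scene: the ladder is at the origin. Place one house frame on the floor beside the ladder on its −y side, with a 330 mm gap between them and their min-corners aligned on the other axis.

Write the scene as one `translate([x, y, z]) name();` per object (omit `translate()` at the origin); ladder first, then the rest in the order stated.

ladder();
translate([0, -3260, 0]) house_frame();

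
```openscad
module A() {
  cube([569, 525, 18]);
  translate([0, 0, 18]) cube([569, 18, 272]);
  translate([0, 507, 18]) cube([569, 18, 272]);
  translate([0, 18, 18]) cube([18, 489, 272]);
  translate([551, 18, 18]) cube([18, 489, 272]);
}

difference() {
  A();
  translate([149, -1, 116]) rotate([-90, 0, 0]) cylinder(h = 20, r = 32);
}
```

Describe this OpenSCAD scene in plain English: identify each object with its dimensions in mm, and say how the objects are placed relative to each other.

A is an open storage box with external size 569×525×290 mm and wall thickness 18 mm (the base is also 18 mm thick). The base covers the whole footprint; the four walls stand on the base, with the y-facing walls full-width and the x-facing walls fitting between their inner faces.

The open box has a circular hole of radius 32 mm through its front wall, centred at (x = 149, z = 116).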